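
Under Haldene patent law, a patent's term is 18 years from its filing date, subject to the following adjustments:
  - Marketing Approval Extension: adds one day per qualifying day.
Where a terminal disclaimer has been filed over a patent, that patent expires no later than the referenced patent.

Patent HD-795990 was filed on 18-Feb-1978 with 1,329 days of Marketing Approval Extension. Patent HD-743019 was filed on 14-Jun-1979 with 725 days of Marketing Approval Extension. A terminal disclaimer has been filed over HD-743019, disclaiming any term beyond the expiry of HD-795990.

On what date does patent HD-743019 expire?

1999-06-09

Natural term of HD-743019:
  Base: filing + 18 years → 14 June 1997.
  Marketing Approval Extension: +725 days → 9 June 1999.
Expiry of referenced patent HD-795990:
  Base: filing + 18 years → 18 February 1996.
  Marketing Approval Extension: +1329 days → 9 October 1999.
Terminal disclaimer: HD-743019 expires on the earlier of 9 June 1999 and 9 October 1999.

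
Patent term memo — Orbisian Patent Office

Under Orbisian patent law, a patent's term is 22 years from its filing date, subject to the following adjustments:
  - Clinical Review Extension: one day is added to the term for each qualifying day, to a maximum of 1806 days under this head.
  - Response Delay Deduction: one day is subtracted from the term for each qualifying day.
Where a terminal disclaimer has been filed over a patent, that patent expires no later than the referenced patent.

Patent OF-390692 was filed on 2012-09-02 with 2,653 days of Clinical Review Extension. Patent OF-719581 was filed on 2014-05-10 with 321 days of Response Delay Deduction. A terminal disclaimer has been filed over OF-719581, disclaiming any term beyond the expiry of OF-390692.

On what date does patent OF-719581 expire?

Natural term of OF-719581:
  Base: filing + 22 years → 10 May 2036.
  Response Delay Deduction: −321 days → 24 June 2035.
Expiry of referenced patent OF-390692:
  Base: filing + 22 years → 2 September 2034.
  Clinical Review Extension: 2653 days claimed exceeds the 1806-day cap, so +1806 days → 13 August 2039.
Terminal disclaimer: OF-719581 expires on the earlier of 24 June 2035 and 13 August 2039.

June 24, 2035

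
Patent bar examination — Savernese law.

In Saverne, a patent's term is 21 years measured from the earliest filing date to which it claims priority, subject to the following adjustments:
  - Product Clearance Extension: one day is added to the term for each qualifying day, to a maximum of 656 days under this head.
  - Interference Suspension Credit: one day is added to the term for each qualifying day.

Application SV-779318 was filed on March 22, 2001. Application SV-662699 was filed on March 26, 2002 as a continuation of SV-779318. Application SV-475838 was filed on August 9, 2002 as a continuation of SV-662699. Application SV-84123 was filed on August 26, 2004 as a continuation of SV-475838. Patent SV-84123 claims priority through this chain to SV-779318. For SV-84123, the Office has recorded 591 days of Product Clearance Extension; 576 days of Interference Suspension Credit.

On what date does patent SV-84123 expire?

Earliest priority filing: 22 March 2001.
Base term: 22 March 2001 + 21 years → 22 March 2022.
Product Clearance Extension: 591 days (within the 656-day cap) → +591 days → 3 November 2023.
Interference Suspension Credit: +576 days → 1 June 2025.

June 1, 2025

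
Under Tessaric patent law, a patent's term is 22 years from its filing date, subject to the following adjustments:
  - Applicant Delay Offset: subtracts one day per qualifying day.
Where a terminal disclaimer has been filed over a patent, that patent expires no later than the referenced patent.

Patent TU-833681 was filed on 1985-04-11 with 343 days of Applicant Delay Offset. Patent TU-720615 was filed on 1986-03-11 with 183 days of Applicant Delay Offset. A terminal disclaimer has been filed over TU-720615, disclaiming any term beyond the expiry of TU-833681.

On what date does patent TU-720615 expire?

2006-05-03

Natural term of TU-720615:
  Base: filing + 22 years → 11 March 2008.
  Applicant Delay Offset: −183 days → 10 September 2007.
Expiry of referenced patent TU-833681:
  Base: filing + 22 years → 11 April 2007.
  Applicant Delay Offset: −343 days → 3 May 2006.
Terminal disclaimer: TU-720615 expires on the earlier of 10 September 2007 and 3 May 2006.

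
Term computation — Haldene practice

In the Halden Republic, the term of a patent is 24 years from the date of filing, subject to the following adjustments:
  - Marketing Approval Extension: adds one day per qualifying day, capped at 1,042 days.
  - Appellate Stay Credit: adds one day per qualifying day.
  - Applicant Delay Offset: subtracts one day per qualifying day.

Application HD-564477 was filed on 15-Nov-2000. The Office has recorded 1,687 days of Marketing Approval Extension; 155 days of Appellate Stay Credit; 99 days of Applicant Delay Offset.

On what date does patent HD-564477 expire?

November 18, 2027

Base term: filing date + 24 years → 15 November 2024.
Marketing Approval Extension: 1687 days claimed exceeds the 1042-day cap, so +1042 days → 23 September 2027.
Appellate Stay Credit: +155 days → 25 February 2028.
Applicant Delay Offset: −99 days → 18 November 2027.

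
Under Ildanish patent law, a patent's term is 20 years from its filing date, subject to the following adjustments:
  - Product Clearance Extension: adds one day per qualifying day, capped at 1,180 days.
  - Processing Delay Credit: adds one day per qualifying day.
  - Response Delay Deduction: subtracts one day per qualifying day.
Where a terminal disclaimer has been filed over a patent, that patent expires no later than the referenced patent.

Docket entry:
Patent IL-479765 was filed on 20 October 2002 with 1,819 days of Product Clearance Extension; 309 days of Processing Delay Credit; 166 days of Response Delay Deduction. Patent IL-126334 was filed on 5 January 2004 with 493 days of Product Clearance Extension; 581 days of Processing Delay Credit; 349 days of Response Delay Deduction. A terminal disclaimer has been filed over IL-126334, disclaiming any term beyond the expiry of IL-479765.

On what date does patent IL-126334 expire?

December 30, 2025

Natural term of IL-126334:
  Base: filing + 20 years → 5 January 2024.
  Product Clearance Extension: 493 days (within the 1180-day cap) → +493 days → 12 May 2025.
  Processing Delay Credit: +581 days → 14 December 2026.
  Response Delay Deduction: −349 days → 30 December 2025.
Expiry of referenced patent IL-479765:
  Base: filing + 20 years → 20 October 2022.
  Product Clearance Extension: 1819 days claimed exceeds the 1180-day cap, so +1180 days → 12 January 2026.
  Processing Delay Credit: +309 days → 17 November 2026.
  Response Delay Deduction: −166 days → 4 June 2026.
Terminal disclaimer: IL-126334 expires on the earlier of 30 December 2025 and 4 June 2026.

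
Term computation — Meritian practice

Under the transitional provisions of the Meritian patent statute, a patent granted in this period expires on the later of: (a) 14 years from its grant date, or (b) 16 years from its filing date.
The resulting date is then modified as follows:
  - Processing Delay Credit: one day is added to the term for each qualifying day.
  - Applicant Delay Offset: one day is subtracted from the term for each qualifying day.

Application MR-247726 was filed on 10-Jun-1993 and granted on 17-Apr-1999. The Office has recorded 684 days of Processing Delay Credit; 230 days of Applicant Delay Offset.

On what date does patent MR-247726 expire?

(a) grant + 14 years → 17 April 2013.
(b) filing + 16 years → 10 June 2009.
Later of the two: 17 April 2013.
Processing Delay Credit: +684 days → 2 March 2015.
Applicant Delay Offset: −230 days → 15 July 2014.

July 15, 2014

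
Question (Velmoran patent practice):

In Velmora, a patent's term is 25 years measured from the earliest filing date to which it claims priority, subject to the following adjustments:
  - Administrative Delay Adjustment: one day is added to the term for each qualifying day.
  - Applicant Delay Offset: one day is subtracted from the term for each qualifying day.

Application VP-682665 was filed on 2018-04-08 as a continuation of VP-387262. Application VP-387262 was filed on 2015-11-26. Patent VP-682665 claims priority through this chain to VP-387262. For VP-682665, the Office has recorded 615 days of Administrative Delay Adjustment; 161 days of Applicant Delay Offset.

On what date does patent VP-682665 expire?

Earliest priority filing: 26 November 2015.
Base term: 26 November 2015 + 25 years → 26 November 2040.
Administrative Delay Adjustment: +615 days → 3 August 2042.
Applicant Delay Offset: −161 days → 23 February 2042.

February 23, 2042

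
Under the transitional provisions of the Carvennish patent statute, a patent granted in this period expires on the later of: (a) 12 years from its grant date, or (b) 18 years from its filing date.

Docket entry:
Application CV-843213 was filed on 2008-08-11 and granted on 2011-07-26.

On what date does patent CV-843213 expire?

(a) grant + 12 years → 26 July 2023.
(b) filing + 18 years → 11 August 2026.
Later of the two: 11 August 2026.

2026-08-11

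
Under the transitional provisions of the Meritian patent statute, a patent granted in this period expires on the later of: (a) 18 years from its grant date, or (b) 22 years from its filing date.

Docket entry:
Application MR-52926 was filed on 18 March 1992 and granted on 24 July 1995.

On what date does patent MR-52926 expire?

2014-03-18

(a) grant + 18 years → 24 July 2013.
(b) filing + 22 years → 18 March 2014.
Later of the two: 18 March 2014.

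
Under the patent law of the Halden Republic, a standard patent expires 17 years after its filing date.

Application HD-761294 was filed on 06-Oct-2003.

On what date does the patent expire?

October 6, 2020

Filing date + 17 years → 6 October 2020.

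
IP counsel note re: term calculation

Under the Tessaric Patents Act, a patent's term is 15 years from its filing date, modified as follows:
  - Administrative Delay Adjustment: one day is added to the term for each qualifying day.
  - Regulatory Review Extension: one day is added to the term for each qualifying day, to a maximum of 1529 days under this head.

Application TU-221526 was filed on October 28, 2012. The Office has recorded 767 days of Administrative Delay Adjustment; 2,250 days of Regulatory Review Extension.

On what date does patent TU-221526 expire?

Base term: filing date + 15 years → 28 October 2027.
Administrative Delay Adjustment: +767 days → 3 December 2029.
Regulatory Review Extension: 2250 days claimed exceeds the 1529-day cap, so +1529 days → 9 February 2034.

2034-02-09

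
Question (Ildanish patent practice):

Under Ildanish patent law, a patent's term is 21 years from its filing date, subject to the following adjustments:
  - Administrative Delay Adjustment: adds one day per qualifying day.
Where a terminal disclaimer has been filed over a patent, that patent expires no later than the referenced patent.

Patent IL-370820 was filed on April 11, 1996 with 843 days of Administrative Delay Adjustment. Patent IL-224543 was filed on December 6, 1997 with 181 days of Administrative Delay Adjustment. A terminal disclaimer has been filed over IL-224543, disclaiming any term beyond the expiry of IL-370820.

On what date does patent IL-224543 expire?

June 5, 2019

Natural term of IL-224543:
  Base: filing + 21 years → 6 December 2018.
  Administrative Delay Adjustment: +181 days → 5 June 2019.
Expiry of referenced patent IL-370820:
  Base: filing + 21 years → 11 April 2017.
  Administrative Delay Adjustment: +843 days → 2 August 2019.
Terminal disclaimer: IL-224543 expires on the earlier of 5 June 2019 and 2 August 2019.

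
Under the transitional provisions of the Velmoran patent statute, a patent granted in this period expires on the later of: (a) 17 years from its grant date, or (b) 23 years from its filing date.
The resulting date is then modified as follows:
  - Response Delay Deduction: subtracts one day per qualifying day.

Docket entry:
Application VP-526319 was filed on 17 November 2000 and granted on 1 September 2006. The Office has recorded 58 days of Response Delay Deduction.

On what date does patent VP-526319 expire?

September 20, 2023

(a) grant + 17 years → 1 September 2023.
(b) filing + 23 years → 17 November 2023.
Later of the two: 17 November 2023.
Response Delay Deduction: −58 days → 20 September 2023.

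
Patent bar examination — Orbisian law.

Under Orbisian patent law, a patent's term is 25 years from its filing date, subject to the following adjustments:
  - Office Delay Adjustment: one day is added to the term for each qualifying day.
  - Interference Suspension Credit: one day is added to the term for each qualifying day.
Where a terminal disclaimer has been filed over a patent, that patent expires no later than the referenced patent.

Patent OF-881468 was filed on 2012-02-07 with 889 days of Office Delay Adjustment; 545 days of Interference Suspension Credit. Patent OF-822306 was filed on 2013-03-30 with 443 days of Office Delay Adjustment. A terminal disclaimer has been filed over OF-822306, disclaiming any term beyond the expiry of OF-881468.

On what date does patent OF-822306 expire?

June 16, 2039

Natural term of OF-822306:
  Base: filing + 25 years → 30 March 2038.
  Office Delay Adjustment: +443 days → 16 June 2039.
Expiry of referenced patent OF-881468:
  Base: filing + 25 years → 7 February 2037.
  Office Delay Adjustment: +889 days → 16 July 2039.
  Interference Suspension Credit: +545 days → 11 January 2041.
Terminal disclaimer: OF-822306 expires on the earlier of 16 June 2039 and 11 January 2041.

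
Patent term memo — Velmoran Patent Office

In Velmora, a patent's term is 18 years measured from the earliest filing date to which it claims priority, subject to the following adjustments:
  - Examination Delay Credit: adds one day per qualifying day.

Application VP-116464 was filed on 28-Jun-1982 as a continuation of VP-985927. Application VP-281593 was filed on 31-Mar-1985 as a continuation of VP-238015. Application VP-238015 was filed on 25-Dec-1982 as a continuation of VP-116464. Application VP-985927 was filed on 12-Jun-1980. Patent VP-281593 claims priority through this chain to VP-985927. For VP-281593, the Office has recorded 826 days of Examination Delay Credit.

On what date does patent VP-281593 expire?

September 15, 2000

Earliest priority filing: 12 June 1980.
Base term: 12 June 1980 + 18 years → 12 June 1998.
Examination Delay Credit: +826 days → 15 September 2000.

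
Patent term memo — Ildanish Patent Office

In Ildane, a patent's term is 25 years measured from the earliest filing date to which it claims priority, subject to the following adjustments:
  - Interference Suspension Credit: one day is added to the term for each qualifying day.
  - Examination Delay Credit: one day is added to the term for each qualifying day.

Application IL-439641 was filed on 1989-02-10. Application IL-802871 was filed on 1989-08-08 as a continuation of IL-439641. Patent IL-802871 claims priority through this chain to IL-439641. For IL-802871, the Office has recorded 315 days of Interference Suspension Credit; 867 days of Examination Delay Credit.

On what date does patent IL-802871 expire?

Earliest priority filing: 10 February 1989.
Base term: 10 February 1989 + 25 years → 10 February 2014.
Interference Suspension Credit: +315 days → 22 December 2014.
Examination Delay Credit: +867 days → 7 May 2017.

May 7, 2017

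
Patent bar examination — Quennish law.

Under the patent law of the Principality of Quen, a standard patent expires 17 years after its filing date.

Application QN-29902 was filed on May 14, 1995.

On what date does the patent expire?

May 14, 2012

Filing date + 17 years → 14 May 2012.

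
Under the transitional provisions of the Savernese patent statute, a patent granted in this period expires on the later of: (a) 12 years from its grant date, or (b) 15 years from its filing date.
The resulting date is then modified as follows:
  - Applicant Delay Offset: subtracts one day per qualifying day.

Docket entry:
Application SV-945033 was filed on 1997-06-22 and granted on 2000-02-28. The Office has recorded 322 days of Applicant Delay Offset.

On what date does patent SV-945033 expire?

2011-08-05

(a) grant + 12 years → 28 February 2012.
(b) filing + 15 years → 22 June 2012.
Later of the two: 22 June 2012.
Applicant Delay Offset: −322 days → 5 August 2011.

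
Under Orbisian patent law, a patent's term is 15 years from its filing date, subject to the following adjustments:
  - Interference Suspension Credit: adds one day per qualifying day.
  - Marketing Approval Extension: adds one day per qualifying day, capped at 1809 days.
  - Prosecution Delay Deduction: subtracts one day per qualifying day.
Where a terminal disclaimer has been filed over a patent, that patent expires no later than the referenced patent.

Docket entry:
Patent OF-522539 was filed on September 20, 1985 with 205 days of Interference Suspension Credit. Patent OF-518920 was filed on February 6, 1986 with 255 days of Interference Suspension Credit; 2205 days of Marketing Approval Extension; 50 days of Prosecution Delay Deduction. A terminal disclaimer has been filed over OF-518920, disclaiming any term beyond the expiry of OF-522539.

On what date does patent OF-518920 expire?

Natural term of OF-518920:
  Base: filing + 15 years → 6 February 2001.
  Interference Suspension Credit: +255 days → 19 October 2001.
  Marketing Approval Extension: 2205 days claimed exceeds the 1809-day cap, so +1809 days → 2 October 2006.
  Prosecution Delay Deduction: −50 days → 13 August 2006.
Expiry of referenced patent OF-522539:
  Base: filing + 15 years → 20 September 2000.
  Interference Suspension Credit: +205 days → 13 April 2001.
Terminal disclaimer: OF-518920 expires on the earlier of 13 August 2006 and 13 April 2001.

2001-04-13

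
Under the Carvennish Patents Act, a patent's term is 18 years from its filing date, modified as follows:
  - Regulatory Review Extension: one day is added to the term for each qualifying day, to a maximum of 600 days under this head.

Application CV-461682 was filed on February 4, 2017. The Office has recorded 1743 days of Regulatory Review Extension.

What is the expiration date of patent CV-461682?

Base term: filing date + 18 years → 4 February 2035.
Regulatory Review Extension: 1743 days claimed exceeds the 600-day cap, so +600 days → 26 September 2036.

2036-09-26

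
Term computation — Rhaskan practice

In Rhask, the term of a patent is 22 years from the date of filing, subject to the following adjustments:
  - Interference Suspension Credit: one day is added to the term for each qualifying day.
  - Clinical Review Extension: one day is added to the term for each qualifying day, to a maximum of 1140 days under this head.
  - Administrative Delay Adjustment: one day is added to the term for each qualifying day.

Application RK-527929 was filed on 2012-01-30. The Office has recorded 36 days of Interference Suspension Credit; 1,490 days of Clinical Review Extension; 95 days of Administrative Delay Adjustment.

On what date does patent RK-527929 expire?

Base term: filing date + 22 years → 30 January 2034.
Interference Suspension Credit: +36 days → 7 March 2034.
Clinical Review Extension: 1490 days claimed exceeds the 1140-day cap, so +1140 days → 20 April 2037.
Administrative Delay Adjustment: +95 days → 24 July 2037.

July 24, 2037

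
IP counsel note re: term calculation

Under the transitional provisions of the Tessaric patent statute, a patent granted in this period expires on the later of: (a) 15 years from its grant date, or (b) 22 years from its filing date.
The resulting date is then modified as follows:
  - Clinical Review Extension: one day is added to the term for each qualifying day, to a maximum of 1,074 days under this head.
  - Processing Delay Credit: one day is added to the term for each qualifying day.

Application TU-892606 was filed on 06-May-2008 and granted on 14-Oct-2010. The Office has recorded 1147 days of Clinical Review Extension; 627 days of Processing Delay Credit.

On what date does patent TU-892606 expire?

January 1, 2035

(a) grant + 15 years → 14 October 2025.
(b) filing + 22 years → 6 May 2030.
Later of the two: 6 May 2030.
Clinical Review Extension: 1147 days claimed exceeds the 1074-day cap, so +1074 days → 14 April 2033.
Processing Delay Credit: +627 days → 1 January 2035.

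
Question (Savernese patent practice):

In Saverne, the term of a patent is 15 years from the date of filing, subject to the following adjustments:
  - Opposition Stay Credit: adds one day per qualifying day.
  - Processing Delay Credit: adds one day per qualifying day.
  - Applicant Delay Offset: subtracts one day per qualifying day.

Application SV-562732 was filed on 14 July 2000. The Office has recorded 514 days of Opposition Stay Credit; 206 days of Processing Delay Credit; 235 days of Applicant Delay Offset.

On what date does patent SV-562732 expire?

November 10, 2016

Base term: filing date + 15 years → 14 July 2015.
Opposition Stay Credit: +514 days → 9 December 2016.
Processing Delay Credit: +206 days → 3 July 2017.
Applicant Delay Offset: −235 days → 10 November 2016.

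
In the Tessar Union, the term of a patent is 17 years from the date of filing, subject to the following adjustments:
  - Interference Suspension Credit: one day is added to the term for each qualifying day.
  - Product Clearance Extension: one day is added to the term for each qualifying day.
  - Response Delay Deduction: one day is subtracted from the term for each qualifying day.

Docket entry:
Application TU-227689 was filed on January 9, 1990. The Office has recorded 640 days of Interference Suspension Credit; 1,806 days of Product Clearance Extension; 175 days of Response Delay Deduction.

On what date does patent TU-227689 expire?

Base term: filing date + 17 years → 9 January 2007.
Interference Suspension Credit: +640 days → 10 October 2008.
Product Clearance Extension: +1806 days → 20 September 2013.
Response Delay Deduction: −175 days → 29 March 2013.

2013-03-29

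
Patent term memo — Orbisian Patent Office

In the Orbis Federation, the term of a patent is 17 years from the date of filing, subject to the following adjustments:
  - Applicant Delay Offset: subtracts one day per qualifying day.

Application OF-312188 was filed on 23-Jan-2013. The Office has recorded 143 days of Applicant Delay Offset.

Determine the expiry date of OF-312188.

September 2, 2029

Base term: filing date + 17 years → 23 January 2030.
Applicant Delay Offset: −143 days → 2 September 2029.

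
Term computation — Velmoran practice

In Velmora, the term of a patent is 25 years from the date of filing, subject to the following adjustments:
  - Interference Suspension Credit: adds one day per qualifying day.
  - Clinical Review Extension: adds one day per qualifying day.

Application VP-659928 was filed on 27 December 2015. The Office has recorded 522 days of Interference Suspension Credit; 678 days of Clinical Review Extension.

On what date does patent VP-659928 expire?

2044-04-10

Base term: filing date + 25 years → 27 December 2040.
Interference Suspension Credit: +522 days → 2 June 2042.
Clinical Review Extension: +678 days → 10 April 2044.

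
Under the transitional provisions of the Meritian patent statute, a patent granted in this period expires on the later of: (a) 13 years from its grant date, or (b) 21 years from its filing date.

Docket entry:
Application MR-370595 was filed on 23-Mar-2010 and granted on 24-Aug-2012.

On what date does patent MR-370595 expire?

2031-03-23

(a) grant + 13 years → 24 August 2025.
(b) filing + 21 years → 23 March 2031.
Later of the two: 23 March 2031.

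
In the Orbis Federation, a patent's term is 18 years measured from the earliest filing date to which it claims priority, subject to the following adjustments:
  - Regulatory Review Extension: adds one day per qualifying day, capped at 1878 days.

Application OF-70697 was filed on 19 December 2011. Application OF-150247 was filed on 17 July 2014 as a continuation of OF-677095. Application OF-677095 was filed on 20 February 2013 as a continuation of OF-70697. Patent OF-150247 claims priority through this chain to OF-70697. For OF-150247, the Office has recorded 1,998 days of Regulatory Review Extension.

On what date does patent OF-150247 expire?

Earliest priority filing: 19 December 2011.
Base term: 19 December 2011 + 18 years → 19 December 2029.
Regulatory Review Extension: 1998 days claimed exceeds the 1878-day cap, so +1878 days → 9 February 2035.

2035-02-09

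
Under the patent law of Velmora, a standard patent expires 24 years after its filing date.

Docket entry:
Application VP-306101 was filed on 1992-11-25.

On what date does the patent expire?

Filing date + 24 years → 25 November 2016.

November 25, 2016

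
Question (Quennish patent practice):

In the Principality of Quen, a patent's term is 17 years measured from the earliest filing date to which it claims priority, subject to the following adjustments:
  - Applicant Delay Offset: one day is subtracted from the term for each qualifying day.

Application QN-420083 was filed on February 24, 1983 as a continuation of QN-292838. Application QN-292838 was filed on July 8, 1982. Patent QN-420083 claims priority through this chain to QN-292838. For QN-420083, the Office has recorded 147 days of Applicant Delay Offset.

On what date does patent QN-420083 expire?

1999-02-11

Earliest priority filing: 8 July 1982.
Base term: 8 July 1982 + 17 years → 8 July 1999.
Applicant Delay Offset: −147 days → 11 February 1999.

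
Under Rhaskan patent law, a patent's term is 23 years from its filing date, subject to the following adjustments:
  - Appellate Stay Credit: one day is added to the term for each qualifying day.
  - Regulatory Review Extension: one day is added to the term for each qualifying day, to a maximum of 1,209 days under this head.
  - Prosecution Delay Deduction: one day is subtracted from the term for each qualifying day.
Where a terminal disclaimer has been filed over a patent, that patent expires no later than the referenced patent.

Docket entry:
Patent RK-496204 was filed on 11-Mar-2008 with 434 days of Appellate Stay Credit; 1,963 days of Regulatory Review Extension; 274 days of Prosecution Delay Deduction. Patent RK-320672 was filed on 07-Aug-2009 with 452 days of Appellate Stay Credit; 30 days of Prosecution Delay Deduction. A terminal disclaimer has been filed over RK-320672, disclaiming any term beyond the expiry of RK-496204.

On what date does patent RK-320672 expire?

2033-10-03

Natural term of RK-320672:
  Base: filing + 23 years → 7 August 2032.
  Appellate Stay Credit: +452 days → 2 November 2033.
  Prosecution Delay Deduction: −30 days → 3 October 2033.
Expiry of referenced patent RK-496204:
  Base: filing + 23 years → 11 March 2031.
  Appellate Stay Credit: +434 days → 18 May 2032.
  Regulatory Review Extension: 1963 days claimed exceeds the 1209-day cap, so +1209 days → 9 September 2035.
  Prosecution Delay Deduction: −274 days → 9 December 2034.
Terminal disclaimer: RK-320672 expires on the earlier of 3 October 2033 and 9 December 2034.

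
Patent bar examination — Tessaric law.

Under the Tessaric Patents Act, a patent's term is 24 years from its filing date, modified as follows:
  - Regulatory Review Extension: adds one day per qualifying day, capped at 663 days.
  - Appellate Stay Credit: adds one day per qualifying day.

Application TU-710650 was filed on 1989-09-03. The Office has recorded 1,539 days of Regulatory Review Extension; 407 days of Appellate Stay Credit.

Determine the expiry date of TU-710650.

Base term: filing date + 24 years → 3 September 2013.
Regulatory Review Extension: 1539 days claimed exceeds the 663-day cap, so +663 days → 28 June 2015.
Appellate Stay Credit: +407 days → 8 August 2016.

August 8, 2016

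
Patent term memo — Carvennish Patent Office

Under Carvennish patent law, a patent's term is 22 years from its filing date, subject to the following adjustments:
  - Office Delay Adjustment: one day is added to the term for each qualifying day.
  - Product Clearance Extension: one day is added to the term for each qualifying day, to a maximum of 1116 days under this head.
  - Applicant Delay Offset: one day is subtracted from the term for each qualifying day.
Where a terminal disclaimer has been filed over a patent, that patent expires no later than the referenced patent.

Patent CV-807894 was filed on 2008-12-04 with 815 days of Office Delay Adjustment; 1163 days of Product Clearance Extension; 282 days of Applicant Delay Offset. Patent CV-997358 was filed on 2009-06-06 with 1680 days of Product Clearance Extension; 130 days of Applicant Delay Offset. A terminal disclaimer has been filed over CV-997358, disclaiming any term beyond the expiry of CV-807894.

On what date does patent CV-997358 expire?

2034-02-16

Natural term of CV-997358:
  Base: filing + 22 years → 6 June 2031.
  Product Clearance Extension: 1680 days claimed exceeds the 1116-day cap, so +1116 days → 26 June 2034.
  Applicant Delay Offset: −130 days → 16 February 2034.
Expiry of referenced patent CV-807894:
  Base: filing + 22 years → 4 December 2030.
  Office Delay Adjustment: +815 days → 26 February 2033.
  Product Clearance Extension: 1163 days claimed exceeds the 1116-day cap, so +1116 days → 18 March 2036.
  Applicant Delay Offset: −282 days → 10 June 2035.
Terminal disclaimer: CV-997358 expires on the earlier of 16 February 2034 and 10 June 2035.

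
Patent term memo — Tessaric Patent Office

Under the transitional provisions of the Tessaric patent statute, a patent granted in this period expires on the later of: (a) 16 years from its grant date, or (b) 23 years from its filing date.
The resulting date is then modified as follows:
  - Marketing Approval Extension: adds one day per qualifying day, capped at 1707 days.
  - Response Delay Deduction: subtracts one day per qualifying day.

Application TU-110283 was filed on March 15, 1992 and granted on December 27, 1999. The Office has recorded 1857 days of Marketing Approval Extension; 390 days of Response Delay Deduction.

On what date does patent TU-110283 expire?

August 5, 2019

(a) grant + 16 years → 27 December 2015.
(b) filing + 23 years → 15 March 2015.
Later of the two: 27 December 2015.
Marketing Approval Extension: 1857 days claimed exceeds the 1707-day cap, so +1707 days → 29 August 2020.
Response Delay Deduction: −390 days → 5 August 2019.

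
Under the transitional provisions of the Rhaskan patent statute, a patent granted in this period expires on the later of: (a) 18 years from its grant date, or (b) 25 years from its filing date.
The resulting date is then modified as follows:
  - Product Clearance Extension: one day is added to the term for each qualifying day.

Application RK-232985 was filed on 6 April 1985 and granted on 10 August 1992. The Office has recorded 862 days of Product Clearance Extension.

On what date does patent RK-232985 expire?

December 19, 2012

(a) grant + 18 years → 10 August 2010.
(b) filing + 25 years → 6 April 2010.
Later of the two: 10 August 2010.
Product Clearance Extension: +862 days → 19 December 2012.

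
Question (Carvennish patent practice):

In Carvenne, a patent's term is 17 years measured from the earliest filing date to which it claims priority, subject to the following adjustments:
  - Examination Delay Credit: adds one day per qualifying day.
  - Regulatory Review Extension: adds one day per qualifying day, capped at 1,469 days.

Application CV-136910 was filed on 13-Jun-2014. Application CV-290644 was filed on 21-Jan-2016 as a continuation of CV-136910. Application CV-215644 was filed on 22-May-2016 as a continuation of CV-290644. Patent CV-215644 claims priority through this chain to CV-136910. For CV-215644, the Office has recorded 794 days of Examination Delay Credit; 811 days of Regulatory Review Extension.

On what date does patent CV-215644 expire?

Earliest priority filing: 13 June 2014.
Base term: 13 June 2014 + 17 years → 13 June 2031.
Examination Delay Credit: +794 days → 15 August 2033.
Regulatory Review Extension: 811 days (within the 1469-day cap) → +811 days → 4 November 2035.

2035-11-04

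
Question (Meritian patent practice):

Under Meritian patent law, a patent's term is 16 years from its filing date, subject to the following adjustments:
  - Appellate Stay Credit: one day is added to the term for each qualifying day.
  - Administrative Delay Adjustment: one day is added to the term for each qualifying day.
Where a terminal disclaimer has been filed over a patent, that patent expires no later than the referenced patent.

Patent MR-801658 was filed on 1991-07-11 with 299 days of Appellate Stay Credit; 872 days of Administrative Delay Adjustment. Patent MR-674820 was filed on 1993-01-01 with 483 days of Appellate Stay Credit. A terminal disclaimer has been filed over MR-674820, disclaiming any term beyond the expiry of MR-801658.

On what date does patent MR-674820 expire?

Natural term of MR-674820:
  Base: filing + 16 years → 1 January 2009.
  Appellate Stay Credit: +483 days → 29 April 2010.
Expiry of referenced patent MR-801658:
  Base: filing + 16 years → 11 July 2007.
  Appellate Stay Credit: +299 days → 5 May 2008.
  Administrative Delay Adjustment: +872 days → 24 September 2010.
Terminal disclaimer: MR-674820 expires on the earlier of 29 April 2010 and 24 September 2010.

April 29, 2010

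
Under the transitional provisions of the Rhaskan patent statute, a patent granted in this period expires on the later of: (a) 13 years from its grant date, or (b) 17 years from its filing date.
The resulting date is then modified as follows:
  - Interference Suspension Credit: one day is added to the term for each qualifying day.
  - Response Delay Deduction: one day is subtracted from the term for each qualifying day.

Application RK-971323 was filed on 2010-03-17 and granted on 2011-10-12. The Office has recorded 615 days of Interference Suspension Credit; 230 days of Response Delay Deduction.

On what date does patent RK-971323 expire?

2028-04-05

(a) grant + 13 years → 12 October 2024.
(b) filing + 17 years → 17 March 2027.
Later of the two: 17 March 2027.
Interference Suspension Credit: +615 days → 21 November 2028.
Response Delay Deduction: −230 days → 5 April 2028.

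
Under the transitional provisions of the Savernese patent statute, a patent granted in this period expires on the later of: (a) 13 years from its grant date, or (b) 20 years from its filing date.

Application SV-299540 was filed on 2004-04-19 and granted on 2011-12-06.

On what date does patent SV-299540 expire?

December 6, 2024

(a) grant + 13 years → 6 December 2024.
(b) filing + 20 years → 19 April 2024.
Later of the two: 6 December 2024.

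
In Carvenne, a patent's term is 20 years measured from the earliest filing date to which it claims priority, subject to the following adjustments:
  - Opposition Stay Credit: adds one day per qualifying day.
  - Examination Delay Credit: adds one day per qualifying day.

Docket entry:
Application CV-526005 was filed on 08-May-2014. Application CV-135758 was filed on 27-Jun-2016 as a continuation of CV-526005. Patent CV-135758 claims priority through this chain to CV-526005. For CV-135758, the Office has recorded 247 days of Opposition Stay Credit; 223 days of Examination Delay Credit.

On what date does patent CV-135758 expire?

Earliest priority filing: 8 May 2014.
Base term: 8 May 2014 + 20 years → 8 May 2034.
Opposition Stay Credit: +247 days → 10 January 2035.
Examination Delay Credit: +223 days → 21 August 2035.

2035-08-21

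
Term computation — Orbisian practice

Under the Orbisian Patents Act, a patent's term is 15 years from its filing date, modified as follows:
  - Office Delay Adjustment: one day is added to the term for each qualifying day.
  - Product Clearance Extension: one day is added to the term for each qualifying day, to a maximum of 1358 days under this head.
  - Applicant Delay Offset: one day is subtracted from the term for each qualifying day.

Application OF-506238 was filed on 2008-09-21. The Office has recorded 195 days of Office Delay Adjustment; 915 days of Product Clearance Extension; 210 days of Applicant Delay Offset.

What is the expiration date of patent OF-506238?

Base term: filing date + 15 years → 21 September 2023.
Office Delay Adjustment: +195 days → 3 April 2024.
Product Clearance Extension: 915 days (within the 1358-day cap) → +915 days → 5 October 2026.
Applicant Delay Offset: −210 days → 9 March 2026.

March 9, 2026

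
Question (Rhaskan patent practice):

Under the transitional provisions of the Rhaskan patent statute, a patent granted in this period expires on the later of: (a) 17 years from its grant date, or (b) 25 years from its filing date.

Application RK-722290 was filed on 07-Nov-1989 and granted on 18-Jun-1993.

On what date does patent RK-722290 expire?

(a) grant + 17 years → 18 June 2010.
(b) filing + 25 years → 7 November 2014.
Later of the two: 7 November 2014.

November 7, 2014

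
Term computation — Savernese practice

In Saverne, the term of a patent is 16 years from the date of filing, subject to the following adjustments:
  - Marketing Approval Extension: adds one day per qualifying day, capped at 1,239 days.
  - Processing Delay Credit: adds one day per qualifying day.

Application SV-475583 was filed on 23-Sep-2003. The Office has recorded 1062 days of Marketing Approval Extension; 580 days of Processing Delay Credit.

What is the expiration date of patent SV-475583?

Base term: filing date + 16 years → 23 September 2019.
Marketing Approval Extension: 1062 days (within the 1239-day cap) → +1062 days → 20 August 2022.
Processing Delay Credit: +580 days → 22 March 2024.

2024-03-22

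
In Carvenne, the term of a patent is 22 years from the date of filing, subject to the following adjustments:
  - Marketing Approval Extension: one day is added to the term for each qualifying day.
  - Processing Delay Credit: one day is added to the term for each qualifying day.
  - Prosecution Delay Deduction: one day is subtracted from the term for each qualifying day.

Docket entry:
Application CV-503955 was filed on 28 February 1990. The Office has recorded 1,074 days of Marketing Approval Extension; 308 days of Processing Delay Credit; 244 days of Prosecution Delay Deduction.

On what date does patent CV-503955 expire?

2015-04-11

Base term: filing date + 22 years → 28 February 2012.
Marketing Approval Extension: +1074 days → 6 February 2015.
Processing Delay Credit: +308 days → 11 December 2015.
Prosecution Delay Deduction: −244 days → 11 April 2015.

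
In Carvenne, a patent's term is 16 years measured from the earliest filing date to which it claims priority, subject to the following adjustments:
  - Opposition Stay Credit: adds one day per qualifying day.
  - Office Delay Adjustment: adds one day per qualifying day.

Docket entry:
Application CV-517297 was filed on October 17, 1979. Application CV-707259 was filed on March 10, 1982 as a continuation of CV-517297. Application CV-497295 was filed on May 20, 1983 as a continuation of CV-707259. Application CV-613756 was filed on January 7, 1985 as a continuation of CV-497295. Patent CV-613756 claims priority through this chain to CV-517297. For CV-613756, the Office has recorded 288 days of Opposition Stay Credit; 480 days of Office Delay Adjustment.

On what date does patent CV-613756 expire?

1997-11-23

Earliest priority filing: 17 October 1979.
Base term: 17 October 1979 + 16 years → 17 October 1995.
Opposition Stay Credit: +288 days → 31 July 1996.
Office Delay Adjustment: +480 days → 23 November 1997.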